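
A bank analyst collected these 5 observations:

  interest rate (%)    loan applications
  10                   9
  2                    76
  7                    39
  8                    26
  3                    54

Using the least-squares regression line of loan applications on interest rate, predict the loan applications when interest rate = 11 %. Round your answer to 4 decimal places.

n = 5, Σx = 30, Σy = 204, Σxy = 885, Σx² = 226
Sxx = Σx² − (Σx)²/n = 226 − 180 = 46
Sxy = Σxy − (Σx)(Σy)/n = 885 − 1224 = -339
b = Sxy/Sxx = -339/46 = -7.369565
a = ȳ − b·x̄ = 40.8 − (-7.369565)·6 = 85.017391
ŷ(11) = a + b·11 = 85.017391 + (-7.369565)·11 = 3.952174

3.9522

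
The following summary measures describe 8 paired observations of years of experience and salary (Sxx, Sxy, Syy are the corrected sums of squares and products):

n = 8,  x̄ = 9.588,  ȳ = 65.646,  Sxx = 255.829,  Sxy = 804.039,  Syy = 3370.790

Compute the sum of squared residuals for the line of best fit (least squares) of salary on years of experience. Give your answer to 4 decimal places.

843.7946

b = Sxy/Sxx = 804.039/255.829 = 3.142877
SSE = Syy − b·Sxy = 3370.79 − 3.142877·804.039 = 843.794571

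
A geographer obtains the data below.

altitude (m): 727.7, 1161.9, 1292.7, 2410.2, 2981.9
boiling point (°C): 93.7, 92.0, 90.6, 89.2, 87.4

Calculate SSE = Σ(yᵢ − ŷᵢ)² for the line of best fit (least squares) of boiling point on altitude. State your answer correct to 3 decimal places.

n = 5, Σx = 8574.4, Σy = 452.9, Σxy = 767806.81, Σx² = 18251423.84, Σy² = 41047.45
Sxx = Σx² − (Σx)²/n = 18251423.84 − 14704067.072 = 3547356.768
Sxy = Σxy − (Σx)(Σy)/n = 767806.81 − 776669.152 = -8862.342
Syy = Σy² − (Σy)²/n = 41047.45 − 41023.682 = 23.768
b = Sxy/Sxx = -8862.342/3547356.768 = -0.002498
SSE = Syy − b·Sxy = 23.768 − (-0.002498)·(-8862.342) = 1.627259

1.627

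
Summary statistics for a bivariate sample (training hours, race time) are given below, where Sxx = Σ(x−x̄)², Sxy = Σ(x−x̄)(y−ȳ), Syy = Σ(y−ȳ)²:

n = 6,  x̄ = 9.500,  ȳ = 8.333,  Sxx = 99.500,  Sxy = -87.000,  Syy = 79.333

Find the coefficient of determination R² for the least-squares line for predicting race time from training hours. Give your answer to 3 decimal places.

0.959

R² = Sxy²/(Sxx·Syy) = (-87)²/(99.5·79.333) = 0.958874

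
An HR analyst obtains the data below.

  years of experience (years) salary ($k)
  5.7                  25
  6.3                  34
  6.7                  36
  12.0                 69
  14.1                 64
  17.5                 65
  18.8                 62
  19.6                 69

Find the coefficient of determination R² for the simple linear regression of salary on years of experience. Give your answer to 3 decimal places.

0.773

n = 8, Σx = 100.7, Σy = 424, Σxy = 5983.8, Σx² = 1503.73, Σy² = 24764
Sxx = Σx² − (Σx)²/n = 1503.73 − 1267.56125 = 236.16875
Sxy = Σxy − (Σx)(Σy)/n = 5983.8 − 5337.1 = 646.7
Syy = Σy² − (Σy)²/n = 24764 − 22472 = 2292
R² = Sxy²/(Sxx·Syy) = (646.7)²/(236.16875·2292) = 0.772625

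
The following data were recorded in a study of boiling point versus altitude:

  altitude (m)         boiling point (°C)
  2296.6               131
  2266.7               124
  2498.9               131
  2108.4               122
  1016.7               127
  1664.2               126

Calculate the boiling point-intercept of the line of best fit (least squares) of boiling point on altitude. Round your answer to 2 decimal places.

123.99

n = 6, Σx = 11851.5, Σy = 761, Σxy = 1505316.2, Σx² = 24905392.75
Sxx = Σx² − (Σx)²/n = 24905392.75 − 23409675.375 = 1495717.375
Sxy = Σxy − (Σx)(Σy)/n = 1505316.2 − 1503165.25 = 2150.95
b = Sxy/Sxx = 2150.95/1495717.375 = 0.001438
a = ȳ − b·x̄ = 126.833333 − 0.001438·1975.25 = 123.992781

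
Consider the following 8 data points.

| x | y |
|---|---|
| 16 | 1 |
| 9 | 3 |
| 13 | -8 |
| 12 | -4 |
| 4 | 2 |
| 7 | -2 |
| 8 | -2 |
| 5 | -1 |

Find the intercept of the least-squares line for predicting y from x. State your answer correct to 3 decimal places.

1.276

n = 8, Σx = 74, Σy = -11, Σxy = -136, Σx² = 804
Sxx = Σx² − (Σx)²/n = 804 − 684.5 = 119.5
Sxy = Σxy − (Σx)(Σy)/n = -136 − (-101.75) = -34.25
b = Sxy/Sxx = -34.25/119.5 = -0.286611
a = ȳ − b·x̄ = -1.375 − (-0.286611)·9.25 = 1.276151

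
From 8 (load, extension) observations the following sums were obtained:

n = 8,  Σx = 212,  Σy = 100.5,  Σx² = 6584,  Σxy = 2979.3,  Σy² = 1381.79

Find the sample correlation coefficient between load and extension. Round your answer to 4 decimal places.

0.9312

Sxx = Σx² − (Σx)²/n = 6584 − 5618 = 966
Sxy = Σxy − (Σx)(Σy)/n = 2979.3 − 2663.25 = 316.05
Syy = Σy² − (Σy)²/n = 1381.79 − 1262.53125 = 119.25875
r = Sxy/√(Sxx·Syy) = 316.05/√(115203.9525) = 316.05/339.417078 = 0.931155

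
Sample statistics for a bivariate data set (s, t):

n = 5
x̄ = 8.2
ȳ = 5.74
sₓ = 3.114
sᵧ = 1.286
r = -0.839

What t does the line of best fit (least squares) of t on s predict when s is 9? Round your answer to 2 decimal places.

5.46

b = r · sᵧ/sₓ = -0.839 · 1.286/3.114 = -0.346485
a = ȳ − b·x̄ = 5.74 − (-0.346485)·8.2 = 8.581176
ŷ(9) = a + b·9 = 8.581176 + (-0.346485)·9 = 5.462812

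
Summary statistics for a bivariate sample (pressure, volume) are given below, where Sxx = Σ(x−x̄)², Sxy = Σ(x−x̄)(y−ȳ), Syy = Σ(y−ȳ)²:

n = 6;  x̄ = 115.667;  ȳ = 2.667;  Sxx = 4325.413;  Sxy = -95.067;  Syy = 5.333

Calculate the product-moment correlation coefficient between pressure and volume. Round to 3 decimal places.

r = Sxy/√(Sxx·Syy) = -95.067/√(23067.427529) = -95.067/151.879648 = -0.625936

-0.626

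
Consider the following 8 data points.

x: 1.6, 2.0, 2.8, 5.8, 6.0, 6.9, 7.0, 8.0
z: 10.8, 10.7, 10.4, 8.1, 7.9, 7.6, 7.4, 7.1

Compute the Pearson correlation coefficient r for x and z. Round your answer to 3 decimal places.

-0.994

n = 8, Σx = 40.1, Σy = 70, Σxy = 323.22, Σx² = 244.65, Σy² = 630.24
Sxx = Σx² − (Σx)²/n = 244.65 − 201.00125 = 43.64875
Sxy = Σxy − (Σx)(Σy)/n = 323.22 − 350.875 = -27.655
Syy = Σy² − (Σy)²/n = 630.24 − 612.5 = 17.74
r = Sxy/√(Sxx·Syy) = -27.655/√(774.328825) = -27.655/27.826765 = -0.993827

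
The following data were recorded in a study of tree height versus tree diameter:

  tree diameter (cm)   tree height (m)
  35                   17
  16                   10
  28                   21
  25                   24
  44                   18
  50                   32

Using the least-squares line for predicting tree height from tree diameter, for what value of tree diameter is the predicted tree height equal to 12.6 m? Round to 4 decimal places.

n = 6, Σx = 198, Σy = 122, Σxy = 4335, Σx² = 7326
Sxx = Σx² − (Σx)²/n = 7326 − 6534 = 792
Sxy = Σxy − (Σx)(Σy)/n = 4335 − 4026 = 309
b = Sxy/Sxx = 309/792 = 0.390152
a = ȳ − b·x̄ = 20.333333 − 0.390152·33 = 7.458333
Set a + b·x = 12.6: x = (12.6 − 7.458333) / 0.390152 = 13.178641

13.1786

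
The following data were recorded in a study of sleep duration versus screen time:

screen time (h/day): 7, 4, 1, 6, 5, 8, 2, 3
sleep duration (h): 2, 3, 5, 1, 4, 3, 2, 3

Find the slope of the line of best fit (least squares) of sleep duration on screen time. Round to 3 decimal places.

-0.226

n = 8, Σx = 36, Σy = 23, Σxy = 94, Σx² = 204
Sxx = Σx² − (Σx)²/n = 204 − 162 = 42
Sxy = Σxy − (Σx)(Σy)/n = 94 − 103.5 = -9.5
b = Sxy/Sxx = -9.5/42 = -0.226190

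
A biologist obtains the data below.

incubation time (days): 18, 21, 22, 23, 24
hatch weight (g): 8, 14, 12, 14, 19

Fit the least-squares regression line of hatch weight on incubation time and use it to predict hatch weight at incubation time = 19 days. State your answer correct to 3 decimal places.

n = 5, Σx = 108, Σy = 67, Σxy = 1480, Σx² = 2354
Sxx = Σx² − (Σx)²/n = 2354 − 2332.8 = 21.2
Sxy = Σxy − (Σx)(Σy)/n = 1480 − 1447.2 = 32.8
b = Sxy/Sxx = 32.8/21.2 = 1.547170
a = ȳ − b·x̄ = 13.4 − 1.547170·21.6 = -20.018868
ŷ(19) = a + b·19 = -20.018868 + 1.547170·19 = 9.377358

9.377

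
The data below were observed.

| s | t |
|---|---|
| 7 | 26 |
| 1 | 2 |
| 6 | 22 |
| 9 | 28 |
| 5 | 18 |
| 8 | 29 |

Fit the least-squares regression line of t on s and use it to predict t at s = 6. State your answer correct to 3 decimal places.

20.833

n = 6, Σx = 36, Σy = 125, Σxy = 890, Σx² = 256
Sxx = Σx² − (Σx)²/n = 256 − 216 = 40
Sxy = Σxy − (Σx)(Σy)/n = 890 − 750 = 140
b = Sxy/Sxx = 140/40 = 3.5
a = ȳ − b·x̄ = 20.833333 − 3.5·6 = -0.166667
ŷ(6) = a + b·6 = -0.166667 + 3.5·6 = 20.833333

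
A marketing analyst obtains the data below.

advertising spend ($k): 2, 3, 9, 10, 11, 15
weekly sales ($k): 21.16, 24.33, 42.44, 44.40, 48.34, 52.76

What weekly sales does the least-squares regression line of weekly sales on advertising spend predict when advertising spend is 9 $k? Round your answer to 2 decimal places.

n = 6, Σx = 50, Σy = 233.43, Σxy = 2264.41, Σx² = 540
Sxx = Σx² − (Σx)²/n = 540 − 416.666667 = 123.333333
Sxy = Σxy − (Σx)(Σy)/n = 2264.41 − 1945.25 = 319.16
b = Sxy/Sxx = 319.16/123.333333 = 2.587784
a = ȳ − b·x̄ = 38.905 − 2.587784·8.333333 = 17.340135
ŷ(9) = a + b·9 = 17.340135 + 2.587784·9 = 40.630189

40.63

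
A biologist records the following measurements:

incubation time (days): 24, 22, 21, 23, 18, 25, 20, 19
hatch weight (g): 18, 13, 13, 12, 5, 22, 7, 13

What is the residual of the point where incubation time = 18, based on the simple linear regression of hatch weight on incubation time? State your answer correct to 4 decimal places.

-1.2500

n = 8, Σx = 172, Σy = 103, Σxy = 2294, Σx² = 3740
Sxx = Σx² − (Σx)²/n = 3740 − 3698 = 42
Sxy = Σxy − (Σx)(Σy)/n = 2294 − 2214.5 = 79.5
b = Sxy/Sxx = 79.5/42 = 1.892857
a = ȳ − b·x̄ = 12.875 − 1.892857·21.5 = -27.821429
ŷ(18) = -27.821429 + 1.892857·18 = 6.25
residual = y − ŷ = 5 − 6.25 = -1.25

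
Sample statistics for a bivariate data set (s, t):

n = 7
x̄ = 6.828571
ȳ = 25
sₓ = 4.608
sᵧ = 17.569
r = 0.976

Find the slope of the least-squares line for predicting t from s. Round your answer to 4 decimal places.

b = r · sᵧ/sₓ = 0.976 · 17.569/4.608 = 3.721212

3.7212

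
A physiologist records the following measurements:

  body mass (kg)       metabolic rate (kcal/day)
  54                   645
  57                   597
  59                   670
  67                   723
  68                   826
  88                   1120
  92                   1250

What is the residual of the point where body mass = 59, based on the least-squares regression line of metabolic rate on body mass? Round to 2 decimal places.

7.14

n = 7, Σx = 485, Σy = 5831, Σxy = 426558, Σx² = 34967
Sxx = Σx² − (Σx)²/n = 34967 − 33603.571429 = 1363.428571
Sxy = Σxy − (Σx)(Σy)/n = 426558 − 404005 = 22553
b = Sxy/Sxx = 22553/1363.428571 = 16.541387
a = ȳ − b·x̄ = 833 − 16.541387·69.285714 = -313.081832
ŷ(59) = -313.081832 + 16.541387·59 = 662.860017
residual = y − ŷ = 670 − 662.860017 = 7.139983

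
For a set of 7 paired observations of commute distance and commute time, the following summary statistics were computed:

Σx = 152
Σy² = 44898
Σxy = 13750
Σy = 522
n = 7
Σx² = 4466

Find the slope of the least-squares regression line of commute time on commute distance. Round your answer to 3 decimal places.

Sxx = Σx² − (Σx)²/n = 4466 − 3300.571429 = 1165.428571
Sxy = Σxy − (Σx)(Σy)/n = 13750 − 11334.857143 = 2415.142857
b = Sxy/Sxx = 2415.142857/1165.428571 = 2.072322

2.072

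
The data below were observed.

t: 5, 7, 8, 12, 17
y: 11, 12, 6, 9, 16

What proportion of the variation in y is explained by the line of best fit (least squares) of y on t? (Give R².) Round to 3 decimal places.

n = 5, Σx = 49, Σy = 54, Σxy = 567, Σx² = 571, Σy² = 638
Sxx = Σx² − (Σx)²/n = 571 − 480.2 = 90.8
Sxy = Σxy − (Σx)(Σy)/n = 567 − 529.2 = 37.8
Syy = Σy² − (Σy)²/n = 638 − 583.2 = 54.8
R² = Sxy²/(Sxx·Syy) = (37.8)²/(90.8·54.8) = 0.287156

0.287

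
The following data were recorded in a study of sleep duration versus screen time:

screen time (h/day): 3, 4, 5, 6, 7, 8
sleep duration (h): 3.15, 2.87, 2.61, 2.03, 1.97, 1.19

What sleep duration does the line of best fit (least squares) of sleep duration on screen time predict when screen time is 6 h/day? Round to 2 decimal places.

n = 6, Σx = 33, Σy = 13.82, Σxy = 69.47, Σx² = 199
Sxx = Σx² − (Σx)²/n = 199 − 181.5 = 17.5
Sxy = Σxy − (Σx)(Σy)/n = 69.47 − 76.01 = -6.54
b = Sxy/Sxx = -6.54/17.5 = -0.373714
a = ȳ − b·x̄ = 2.303333 − (-0.373714)·5.5 = 4.358762
ŷ(6) = a + b·6 = 4.358762 + (-0.373714)·6 = 2.116476

2.12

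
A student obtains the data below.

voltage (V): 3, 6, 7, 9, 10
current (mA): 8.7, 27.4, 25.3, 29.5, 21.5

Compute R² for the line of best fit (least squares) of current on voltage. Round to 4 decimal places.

0.4600

n = 5, Σx = 35, Σy = 112.4, Σxy = 848.1, Σx² = 275, Σy² = 2799.04
Sxx = Σx² − (Σx)²/n = 275 − 245 = 30
Sxy = Σxy − (Σx)(Σy)/n = 848.1 − 786.8 = 61.3
Syy = Σy² − (Σy)²/n = 2799.04 − 2526.752 = 272.288
R² = Sxy²/(Sxx·Syy) = (61.3)²/(30·272.288) = 0.460014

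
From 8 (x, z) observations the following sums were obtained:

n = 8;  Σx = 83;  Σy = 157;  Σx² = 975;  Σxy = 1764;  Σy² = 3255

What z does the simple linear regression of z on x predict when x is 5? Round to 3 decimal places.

Sxx = Σx² − (Σx)²/n = 975 − 861.125 = 113.875
Sxy = Σxy − (Σx)(Σy)/n = 1764 − 1628.875 = 135.125
b = Sxy/Sxx = 135.125/113.875 = 1.186608
a = ȳ − b·x̄ = 19.625 − 1.186608·10.375 = 7.313941
ŷ(5) = a + b·5 = 7.313941 + 1.186608·5 = 13.246981

13.247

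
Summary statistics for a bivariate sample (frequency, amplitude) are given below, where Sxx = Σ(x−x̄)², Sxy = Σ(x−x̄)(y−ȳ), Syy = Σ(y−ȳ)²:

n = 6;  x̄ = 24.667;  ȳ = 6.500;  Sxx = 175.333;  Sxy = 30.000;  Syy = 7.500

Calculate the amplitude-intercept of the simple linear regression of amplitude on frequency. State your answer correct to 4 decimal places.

2.2794

b = Sxy/Sxx = 30/175.333 = 0.171103
a = ȳ − b·x̄ = 6.5 − 0.171103·24.667 = 2.279403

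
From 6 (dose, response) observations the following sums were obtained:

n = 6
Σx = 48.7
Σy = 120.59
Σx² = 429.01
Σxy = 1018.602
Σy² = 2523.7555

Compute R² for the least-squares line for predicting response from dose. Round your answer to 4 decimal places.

0.4695

Sxx = Σx² − (Σx)²/n = 429.01 − 395.281667 = 33.728333
Sxy = Σxy − (Σx)(Σy)/n = 1018.602 − 978.788833 = 39.813167
Syy = Σy² − (Σy)²/n = 2523.7555 − 2423.658017 = 100.097483
R² = Sxy²/(Sxx·Syy) = (39.813167)²/(33.728333·100.097483) = 0.469500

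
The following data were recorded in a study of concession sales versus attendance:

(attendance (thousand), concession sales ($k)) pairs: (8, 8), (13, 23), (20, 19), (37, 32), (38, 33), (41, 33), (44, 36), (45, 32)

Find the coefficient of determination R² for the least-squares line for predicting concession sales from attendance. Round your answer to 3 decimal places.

n = 8, Σx = 246, Σy = 216, Σxy = 7558, Σx² = 9088, Σy² = 6476
Sxx = Σx² − (Σx)²/n = 9088 − 7564.5 = 1523.5
Sxy = Σxy − (Σx)(Σy)/n = 7558 − 6642 = 916
Syy = Σy² − (Σy)²/n = 6476 − 5832 = 644
R² = Sxy²/(Sxx·Syy) = (916)²/(1523.5·644) = 0.855190

0.855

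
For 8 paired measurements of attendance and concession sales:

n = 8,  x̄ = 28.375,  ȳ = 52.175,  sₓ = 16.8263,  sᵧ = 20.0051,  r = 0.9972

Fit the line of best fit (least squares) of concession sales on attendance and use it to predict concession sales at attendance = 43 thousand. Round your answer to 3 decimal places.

69.514

b = r · sᵧ/sₓ = 0.9972 · 20.0051/16.8263 = 1.185590
a = ȳ − b·x̄ = 52.175 − 1.185590·28.375 = 18.533896
ŷ(43) = a + b·43 = 18.533896 + 1.185590·43 = 69.514247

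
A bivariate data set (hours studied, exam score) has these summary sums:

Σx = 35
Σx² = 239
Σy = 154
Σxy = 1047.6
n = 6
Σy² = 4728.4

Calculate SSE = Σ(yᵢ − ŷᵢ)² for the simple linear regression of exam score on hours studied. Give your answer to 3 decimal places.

Sxx = Σx² − (Σx)²/n = 239 − 204.166667 = 34.833333
Sxy = Σxy − (Σx)(Σy)/n = 1047.6 − 898.333333 = 149.266667
Syy = Σy² − (Σy)²/n = 4728.4 − 3952.666667 = 775.733333
b = Sxy/Sxx = 149.266667/34.833333 = 4.285167
SSE = Syy − b·Sxy = 775.733333 − 4.285167·149.266667 = 136.100670

136.101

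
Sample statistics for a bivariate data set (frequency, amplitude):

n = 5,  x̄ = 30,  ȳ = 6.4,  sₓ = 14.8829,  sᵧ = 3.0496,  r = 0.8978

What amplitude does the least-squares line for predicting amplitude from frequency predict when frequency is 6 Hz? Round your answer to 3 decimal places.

1.985

b = r · sᵧ/sₓ = 0.8978 · 3.0496/14.8829 = 0.183965
a = ȳ − b·x̄ = 6.4 − 0.183965·30 = 0.881054
ŷ(6) = a + b·6 = 0.881054 + 0.183965·6 = 1.984843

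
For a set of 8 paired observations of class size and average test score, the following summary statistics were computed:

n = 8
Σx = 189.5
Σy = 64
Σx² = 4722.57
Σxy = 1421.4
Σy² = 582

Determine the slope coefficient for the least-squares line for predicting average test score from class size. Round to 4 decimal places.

Sxx = Σx² − (Σx)²/n = 4722.57 − 4488.78125 = 233.78875
Sxy = Σxy − (Σx)(Σy)/n = 1421.4 − 1516 = -94.6
b = Sxy/Sxx = -94.6/233.78875 = -0.404639

-0.4046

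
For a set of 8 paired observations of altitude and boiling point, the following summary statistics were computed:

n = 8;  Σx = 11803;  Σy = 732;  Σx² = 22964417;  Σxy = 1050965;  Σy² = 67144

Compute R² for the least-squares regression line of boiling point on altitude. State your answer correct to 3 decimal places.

0.913

Sxx = Σx² − (Σx)²/n = 22964417 − 17413851.125 = 5550565.875
Sxy = Σxy − (Σx)(Σy)/n = 1050965 − 1079974.5 = -29009.5
Syy = Σy² − (Σy)²/n = 67144 − 66978 = 166
R² = Sxy²/(Sxx·Syy) = (-29009.5)²/(5550565.875·166) = 0.913346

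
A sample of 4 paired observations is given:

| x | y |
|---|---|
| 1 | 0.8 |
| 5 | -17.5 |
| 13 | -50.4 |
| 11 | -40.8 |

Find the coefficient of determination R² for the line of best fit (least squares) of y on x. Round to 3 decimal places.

0.999

n = 4, Σx = 30, Σy = -107.9, Σxy = -1190.7, Σx² = 316, Σy² = 4511.69
Sxx = Σx² − (Σx)²/n = 316 − 225 = 91
Sxy = Σxy − (Σx)(Σy)/n = -1190.7 − (-809.25) = -381.45
Syy = Σy² − (Σy)²/n = 4511.69 − 2910.6025 = 1601.0875
R² = Sxy²/(Sxx·Syy) = (-381.45)²/(91·1601.0875) = 0.998663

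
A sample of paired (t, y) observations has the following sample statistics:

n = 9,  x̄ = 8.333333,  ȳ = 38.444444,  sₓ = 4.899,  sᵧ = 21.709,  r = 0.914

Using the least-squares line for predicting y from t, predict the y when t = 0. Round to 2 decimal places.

b = r · sᵧ/sₓ = 0.914 · 21.709/4.899 = 4.050220
a = ȳ − b·x̄ = 38.444444 − 4.050220·8.333333 = 4.692615
ŷ(0) = a + b·0 = 4.692615 + 4.050220·0 = 4.692615

4.69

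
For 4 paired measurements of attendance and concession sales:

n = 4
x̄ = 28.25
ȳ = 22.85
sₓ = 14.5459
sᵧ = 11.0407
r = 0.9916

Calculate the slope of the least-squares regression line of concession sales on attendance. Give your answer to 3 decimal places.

0.753

b = r · sᵧ/sₓ = 0.9916 · 11.0407/14.5459 = 0.752649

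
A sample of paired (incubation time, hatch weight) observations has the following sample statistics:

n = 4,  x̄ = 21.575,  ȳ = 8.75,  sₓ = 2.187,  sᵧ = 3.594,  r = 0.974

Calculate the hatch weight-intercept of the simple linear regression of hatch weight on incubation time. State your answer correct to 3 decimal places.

b = r · sᵧ/sₓ = 0.974 · 3.594/2.187 = 1.600620
a = ȳ − b·x̄ = 8.75 − 1.600620·21.575 = -25.783377

-25.783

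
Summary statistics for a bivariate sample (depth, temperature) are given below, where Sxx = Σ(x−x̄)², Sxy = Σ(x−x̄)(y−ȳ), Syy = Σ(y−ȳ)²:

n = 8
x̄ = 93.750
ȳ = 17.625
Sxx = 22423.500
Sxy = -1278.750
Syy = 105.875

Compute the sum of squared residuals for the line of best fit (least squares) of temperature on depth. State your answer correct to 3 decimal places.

32.951

b = Sxy/Sxx = -1278.75/22423.5 = -0.057027
SSE = Syy − b·Sxy = 105.875 − (-0.057027)·(-1278.75) = 32.951435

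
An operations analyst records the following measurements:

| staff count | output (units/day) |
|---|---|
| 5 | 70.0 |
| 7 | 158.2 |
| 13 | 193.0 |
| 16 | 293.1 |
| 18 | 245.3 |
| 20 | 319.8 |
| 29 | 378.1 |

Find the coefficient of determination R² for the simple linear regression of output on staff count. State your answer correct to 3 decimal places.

n = 7, Σx = 108, Σy = 1657.5, Σxy = 30432.3, Σx² = 2064, Σy² = 458487.59
Sxx = Σx² − (Σx)²/n = 2064 − 1666.285714 = 397.714286
Sxy = Σxy − (Σx)(Σy)/n = 30432.3 − 25572.857143 = 4859.442857
Syy = Σy² − (Σy)²/n = 458487.59 − 392472.321429 = 66015.268571
R² = Sxy²/(Sxx·Syy) = (4859.442857)²/(397.714286·66015.268571) = 0.899409

0.899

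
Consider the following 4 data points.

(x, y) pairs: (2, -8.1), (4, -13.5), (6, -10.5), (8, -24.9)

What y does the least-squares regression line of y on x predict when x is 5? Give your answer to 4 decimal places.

n = 4, Σx = 20, Σy = -57, Σxy = -332.4, Σx² = 120
Sxx = Σx² − (Σx)²/n = 120 − 100 = 20
Sxy = Σxy − (Σx)(Σy)/n = -332.4 − (-285) = -47.4
b = Sxy/Sxx = -47.4/20 = -2.37
a = ȳ − b·x̄ = -14.25 − (-2.37)·5 = -2.4
ŷ(5) = a + b·5 = -2.4 + (-2.37)·5 = -14.25

-14.2500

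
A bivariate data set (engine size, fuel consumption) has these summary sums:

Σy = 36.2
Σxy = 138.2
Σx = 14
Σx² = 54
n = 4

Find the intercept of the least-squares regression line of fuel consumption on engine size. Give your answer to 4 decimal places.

1.0000

Sxx = Σx² − (Σx)²/n = 54 − 49 = 5
Sxy = Σxy − (Σx)(Σy)/n = 138.2 − 126.7 = 11.5
b = Sxy/Sxx = 11.5/5 = 2.3
a = ȳ − b·x̄ = 9.05 − 2.3·3.5 = 1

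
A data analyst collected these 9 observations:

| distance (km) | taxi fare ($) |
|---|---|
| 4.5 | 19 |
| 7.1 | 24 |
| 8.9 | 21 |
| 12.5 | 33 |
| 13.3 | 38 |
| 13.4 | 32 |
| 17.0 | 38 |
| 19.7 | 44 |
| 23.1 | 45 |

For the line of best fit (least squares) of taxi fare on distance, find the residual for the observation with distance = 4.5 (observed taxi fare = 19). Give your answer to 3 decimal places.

-0.247

n = 9, Σx = 119.5, Σy = 294, Σxy = 4341.8, Σx² = 1873.27
Sxx = Σx² − (Σx)²/n = 1873.27 − 1586.694444 = 286.575556
Sxy = Σxy − (Σx)(Σy)/n = 4341.8 − 3903.666667 = 438.133333
b = Sxy/Sxx = 438.133333/286.575556 = 1.528858
a = ȳ − b·x̄ = 32.666667 − 1.528858·13.277778 = 12.366830
ŷ(4.5) = 12.366830 + 1.528858·4.5 = 19.246691
residual = y − ŷ = 19 − 19.246691 = -0.246691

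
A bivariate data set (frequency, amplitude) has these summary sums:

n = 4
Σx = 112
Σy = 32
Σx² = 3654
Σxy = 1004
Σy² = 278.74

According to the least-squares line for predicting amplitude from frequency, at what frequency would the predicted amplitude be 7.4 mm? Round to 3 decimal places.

Sxx = Σx² − (Σx)²/n = 3654 − 3136 = 518
Sxy = Σxy − (Σx)(Σy)/n = 1004 − 896 = 108
b = Sxy/Sxx = 108/518 = 0.208494
a = ȳ − b·x̄ = 8 − 0.208494·28 = 2.162162
Set a + b·x = 7.4: x = (7.4 − 2.162162) / 0.208494 = 25.122222

25.122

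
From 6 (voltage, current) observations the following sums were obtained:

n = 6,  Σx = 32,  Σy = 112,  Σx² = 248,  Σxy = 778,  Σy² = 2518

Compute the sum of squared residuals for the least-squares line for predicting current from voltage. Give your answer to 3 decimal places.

5.259

Sxx = Σx² − (Σx)²/n = 248 − 170.666667 = 77.333333
Sxy = Σxy − (Σx)(Σy)/n = 778 − 597.333333 = 180.666667
Syy = Σy² − (Σy)²/n = 2518 − 2090.666667 = 427.333333
b = Sxy/Sxx = 180.666667/77.333333 = 2.336207
SSE = Syy − b·Sxy = 427.333333 − 2.336207·180.666667 = 5.258621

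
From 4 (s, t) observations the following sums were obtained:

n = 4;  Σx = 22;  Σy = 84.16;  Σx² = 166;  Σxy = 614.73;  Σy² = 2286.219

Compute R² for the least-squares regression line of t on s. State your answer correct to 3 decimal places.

Sxx = Σx² − (Σx)²/n = 166 − 121 = 45
Sxy = Σxy − (Σx)(Σy)/n = 614.73 − 462.88 = 151.85
Syy = Σy² − (Σy)²/n = 2286.219 − 1770.7264 = 515.4926
R² = Sxy²/(Sxx·Syy) = (151.85)²/(45·515.4926) = 0.994019

0.994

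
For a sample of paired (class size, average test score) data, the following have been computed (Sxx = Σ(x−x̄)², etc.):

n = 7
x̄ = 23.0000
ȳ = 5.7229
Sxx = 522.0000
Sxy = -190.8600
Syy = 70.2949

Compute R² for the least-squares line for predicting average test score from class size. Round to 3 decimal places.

R² = Sxy²/(Sxx·Syy) = (-190.86)²/(522·70.2949) = 0.992740

0.993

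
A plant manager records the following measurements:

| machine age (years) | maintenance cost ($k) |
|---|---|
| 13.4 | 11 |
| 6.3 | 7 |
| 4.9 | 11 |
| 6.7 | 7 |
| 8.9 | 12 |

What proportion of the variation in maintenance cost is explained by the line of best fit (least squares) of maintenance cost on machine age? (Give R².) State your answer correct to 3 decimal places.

0.170

n = 5, Σx = 40.2, Σy = 48, Σxy = 399.1, Σx² = 367.36, Σy² = 484
Sxx = Σx² − (Σx)²/n = 367.36 − 323.208 = 44.152
Sxy = Σxy − (Σx)(Σy)/n = 399.1 − 385.92 = 13.18
Syy = Σy² − (Σy)²/n = 484 − 460.8 = 23.2
R² = Sxy²/(Sxx·Syy) = (13.18)²/(44.152·23.2) = 0.169587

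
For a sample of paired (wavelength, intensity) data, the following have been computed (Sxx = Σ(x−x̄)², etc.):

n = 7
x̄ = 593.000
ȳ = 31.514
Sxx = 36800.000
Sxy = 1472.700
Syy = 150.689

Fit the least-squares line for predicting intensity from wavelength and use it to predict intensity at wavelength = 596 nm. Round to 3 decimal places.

31.634

b = Sxy/Sxx = 1472.7/36800 = 0.040019
a = ȳ − b·x̄ = 31.514 − 0.040019·593 = 7.782720
ŷ(596) = a + b·596 = 7.782720 + 0.040019·596 = 31.634057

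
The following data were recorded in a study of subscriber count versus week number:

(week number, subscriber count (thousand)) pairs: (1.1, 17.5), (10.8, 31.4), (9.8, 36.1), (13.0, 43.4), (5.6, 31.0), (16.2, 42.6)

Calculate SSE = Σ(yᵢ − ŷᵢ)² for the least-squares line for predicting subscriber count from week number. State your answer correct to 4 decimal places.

n = 6, Σx = 56.5, Σy = 202, Σxy = 2140.07, Σx² = 676.69, Σy² = 7254.74
Sxx = Σx² − (Σx)²/n = 676.69 − 532.041667 = 144.648333
Sxy = Σxy − (Σx)(Σy)/n = 2140.07 − 1902.166667 = 237.903333
Syy = Σy² − (Σy)²/n = 7254.74 − 6800.666667 = 454.073333
b = Sxy/Sxx = 237.903333/144.648333 = 1.644702
SSE = Syy − b·Sxy = 454.073333 − 1.644702·237.903333 = 62.793360

62.7934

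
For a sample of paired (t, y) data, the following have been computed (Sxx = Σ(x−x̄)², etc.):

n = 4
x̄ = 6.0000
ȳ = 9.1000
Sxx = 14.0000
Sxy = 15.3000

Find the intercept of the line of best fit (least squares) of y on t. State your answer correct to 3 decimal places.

b = Sxy/Sxx = 15.3/14 = 1.092857
a = ȳ − b·x̄ = 9.1 − 1.092857·6 = 2.542857

2.543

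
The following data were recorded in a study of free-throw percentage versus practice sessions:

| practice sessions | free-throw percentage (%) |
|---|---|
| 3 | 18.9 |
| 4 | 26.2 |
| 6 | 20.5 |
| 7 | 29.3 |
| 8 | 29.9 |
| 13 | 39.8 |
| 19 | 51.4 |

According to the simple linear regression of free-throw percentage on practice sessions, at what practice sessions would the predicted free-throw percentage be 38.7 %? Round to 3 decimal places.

n = 7, Σx = 60, Σy = 216, Σxy = 2222.8, Σx² = 704
Sxx = Σx² − (Σx)²/n = 704 − 514.285714 = 189.714286
Sxy = Σxy − (Σx)(Σy)/n = 2222.8 − 1851.428571 = 371.371429
b = Sxy/Sxx = 371.371429/189.714286 = 1.957530
a = ȳ − b·x̄ = 30.857143 − 1.957530·8.571429 = 14.078313
Set a + b·x = 38.7: x = (38.7 − 14.078313) / 1.957530 = 12.577935

12.578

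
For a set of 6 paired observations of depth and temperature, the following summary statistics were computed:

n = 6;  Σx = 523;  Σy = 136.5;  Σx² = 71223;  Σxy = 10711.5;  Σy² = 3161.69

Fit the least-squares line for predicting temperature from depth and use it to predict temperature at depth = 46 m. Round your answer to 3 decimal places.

24.656

Sxx = Σx² − (Σx)²/n = 71223 − 45588.166667 = 25634.833333
Sxy = Σxy − (Σx)(Σy)/n = 10711.5 − 11898.25 = -1186.75
b = Sxy/Sxx = -1186.75/25634.833333 = -0.046294
a = ȳ − b·x̄ = 22.75 − (-0.046294)·87.166667 = 26.785331
ŷ(46) = a + b·46 = 26.785331 + (-0.046294)·46 = 24.655787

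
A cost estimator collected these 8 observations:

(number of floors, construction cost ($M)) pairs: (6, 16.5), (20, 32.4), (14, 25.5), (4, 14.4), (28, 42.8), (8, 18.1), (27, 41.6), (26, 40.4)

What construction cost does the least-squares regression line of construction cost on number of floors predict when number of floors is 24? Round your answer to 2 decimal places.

37.80

n = 8, Σx = 133, Σy = 231.7, Σxy = 4678.4, Σx² = 2901
Sxx = Σx² − (Σx)²/n = 2901 − 2211.125 = 689.875
Sxy = Σxy − (Σx)(Σy)/n = 4678.4 − 3852.0125 = 826.3875
b = Sxy/Sxx = 826.3875/689.875 = 1.197880
a = ȳ − b·x̄ = 28.9625 − 1.197880·16.625 = 9.047744
ŷ(24) = a + b·24 = 9.047744 + 1.197880·24 = 37.796865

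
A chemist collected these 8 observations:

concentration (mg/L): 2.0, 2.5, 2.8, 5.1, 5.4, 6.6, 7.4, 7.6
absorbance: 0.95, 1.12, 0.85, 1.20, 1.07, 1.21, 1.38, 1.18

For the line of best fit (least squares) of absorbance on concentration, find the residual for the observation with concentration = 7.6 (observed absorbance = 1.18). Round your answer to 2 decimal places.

-0.09

n = 8, Σx = 39.4, Σy = 8.96, Σxy = 46.144, Σx² = 229.34
Sxx = Σx² − (Σx)²/n = 229.34 − 194.045 = 35.295
Sxy = Σxy − (Σx)(Σy)/n = 46.144 − 44.128 = 2.016
b = Sxy/Sxx = 2.016/35.295 = 0.057119
a = ȳ − b·x̄ = 1.12 − 0.057119·4.925 = 0.838691
ŷ(7.6) = 0.838691 + 0.057119·7.6 = 1.272792
residual = y − ŷ = 1.18 − 1.272792 = -0.092792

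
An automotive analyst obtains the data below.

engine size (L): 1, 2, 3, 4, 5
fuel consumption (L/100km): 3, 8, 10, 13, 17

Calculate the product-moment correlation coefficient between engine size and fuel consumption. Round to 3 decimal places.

0.991

n = 5, Σx = 15, Σy = 51, Σxy = 186, Σx² = 55, Σy² = 631
Sxx = Σx² − (Σx)²/n = 55 − 45 = 10
Sxy = Σxy − (Σx)(Σy)/n = 186 − 153 = 33
Syy = Σy² − (Σy)²/n = 631 − 520.2 = 110.8
r = Sxy/√(Sxx·Syy) = 33/√(1108) = 33/33.286634 = 0.991389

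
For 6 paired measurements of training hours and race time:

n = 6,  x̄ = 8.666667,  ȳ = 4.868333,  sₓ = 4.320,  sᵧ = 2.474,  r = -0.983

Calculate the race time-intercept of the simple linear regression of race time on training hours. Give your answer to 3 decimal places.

9.747

b = r · sᵧ/sₓ = -0.983 · 2.474/4.32 = -0.562950
a = ȳ − b·x̄ = 4.868333 − (-0.562950)·8.666667 = 9.747229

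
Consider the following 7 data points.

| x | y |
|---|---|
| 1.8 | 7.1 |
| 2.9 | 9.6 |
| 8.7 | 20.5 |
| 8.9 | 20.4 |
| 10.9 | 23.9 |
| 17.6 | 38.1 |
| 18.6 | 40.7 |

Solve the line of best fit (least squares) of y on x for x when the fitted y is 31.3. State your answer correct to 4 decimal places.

14.1706

n = 7, Σx = 69.4, Σy = 160.3, Σxy = 2088.62, Σx² = 941.08
Sxx = Σx² − (Σx)²/n = 941.08 − 688.051429 = 253.028571
Sxy = Σxy − (Σx)(Σy)/n = 2088.62 − 1589.26 = 499.36
b = Sxy/Sxx = 499.36/253.028571 = 1.973532
a = ȳ − b·x̄ = 22.9 − 1.973532·9.914286 = 3.333839
Set a + b·x = 31.3: x = (31.3 − 3.333839) / 1.973532 = 14.170614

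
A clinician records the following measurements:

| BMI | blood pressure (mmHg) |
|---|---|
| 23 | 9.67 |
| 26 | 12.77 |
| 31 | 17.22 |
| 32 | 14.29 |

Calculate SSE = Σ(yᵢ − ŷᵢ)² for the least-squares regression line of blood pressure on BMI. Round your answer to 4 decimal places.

n = 4, Σx = 112, Σy = 53.95, Σxy = 1545.53, Σx² = 3190, Σy² = 757.3143
Sxx = Σx² − (Σx)²/n = 3190 − 3136 = 54
Sxy = Σxy − (Σx)(Σy)/n = 1545.53 − 1510.6 = 34.93
Syy = Σy² − (Σy)²/n = 757.3143 − 727.650625 = 29.663675
b = Sxy/Sxx = 34.93/54 = 0.646852
SSE = Syy − b·Sxy = 29.663675 − 0.646852·34.93 = 7.069140

7.0691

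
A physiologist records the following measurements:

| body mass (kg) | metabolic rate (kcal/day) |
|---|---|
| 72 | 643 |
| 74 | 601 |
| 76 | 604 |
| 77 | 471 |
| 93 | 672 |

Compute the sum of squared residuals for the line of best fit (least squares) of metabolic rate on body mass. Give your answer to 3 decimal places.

n = 5, Σx = 392, Σy = 2991, Σxy = 235437, Σx² = 31014, Σy² = 1812891
Sxx = Σx² − (Σx)²/n = 31014 − 30732.8 = 281.2
Sxy = Σxy − (Σx)(Σy)/n = 235437 − 234494.4 = 942.6
Syy = Σy² − (Σy)²/n = 1812891 − 1789216.2 = 23674.8
b = Sxy/Sxx = 942.6/281.2 = 3.352063
SSE = Syy − b·Sxy = 23674.8 − 3.352063·942.6 = 20515.145804

20515.146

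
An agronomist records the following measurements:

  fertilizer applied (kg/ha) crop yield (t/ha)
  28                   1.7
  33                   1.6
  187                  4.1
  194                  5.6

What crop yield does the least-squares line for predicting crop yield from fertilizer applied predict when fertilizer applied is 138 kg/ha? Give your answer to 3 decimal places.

3.805

n = 4, Σx = 442, Σy = 13, Σxy = 1953.5, Σx² = 74478
Sxx = Σx² − (Σx)²/n = 74478 − 48841 = 25637
Sxy = Σxy − (Σx)(Σy)/n = 1953.5 − 1436.5 = 517
b = Sxy/Sxx = 517/25637 = 0.020166
a = ȳ − b·x̄ = 3.25 − 0.020166·110.5 = 1.021639
ŷ(138) = a + b·138 = 1.021639 + 0.020166·138 = 3.804570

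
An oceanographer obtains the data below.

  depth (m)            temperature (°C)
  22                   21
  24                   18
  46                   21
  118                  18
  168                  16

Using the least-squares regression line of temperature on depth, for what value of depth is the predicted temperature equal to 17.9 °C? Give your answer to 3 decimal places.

110.297

n = 5, Σx = 378, Σy = 94, Σxy = 6672, Σx² = 45324
Sxx = Σx² − (Σx)²/n = 45324 − 28576.8 = 16747.2
Sxy = Σxy − (Σx)(Σy)/n = 6672 − 7106.4 = -434.4
b = Sxy/Sxx = -434.4/16747.2 = -0.025939
a = ȳ − b·x̄ = 18.8 − (-0.025939)·75.6 = 20.760963
Set a + b·x = 17.9: x = (17.9 − 20.760963) / (-0.025939) = 110.297238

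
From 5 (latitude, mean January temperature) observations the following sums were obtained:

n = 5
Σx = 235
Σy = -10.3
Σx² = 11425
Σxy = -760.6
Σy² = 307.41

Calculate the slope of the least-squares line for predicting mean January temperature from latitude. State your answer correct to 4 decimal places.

-0.7276

Sxx = Σx² − (Σx)²/n = 11425 − 11045 = 380
Sxy = Σxy − (Σx)(Σy)/n = -760.6 − (-484.1) = -276.5
b = Sxy/Sxx = -276.5/380 = -0.727632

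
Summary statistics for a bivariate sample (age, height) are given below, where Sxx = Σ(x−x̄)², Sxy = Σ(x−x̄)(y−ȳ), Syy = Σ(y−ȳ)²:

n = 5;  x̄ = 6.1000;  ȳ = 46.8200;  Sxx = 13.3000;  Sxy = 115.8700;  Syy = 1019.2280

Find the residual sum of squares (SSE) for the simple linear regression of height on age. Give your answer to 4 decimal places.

b = Sxy/Sxx = 115.87/13.3 = 8.712030
SSE = Syy − b·Sxy = 1019.228 − 8.712030·115.87 = 9.765075

9.7651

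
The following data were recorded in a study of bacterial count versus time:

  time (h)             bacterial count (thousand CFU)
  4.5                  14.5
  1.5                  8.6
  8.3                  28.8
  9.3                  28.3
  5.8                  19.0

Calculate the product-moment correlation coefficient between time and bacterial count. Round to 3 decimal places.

n = 5, Σx = 29.4, Σy = 99.2, Σxy = 690.58, Σx² = 211.52, Σy² = 2275.54
Sxx = Σx² − (Σx)²/n = 211.52 − 172.872 = 38.648
Sxy = Σxy − (Σx)(Σy)/n = 690.58 − 583.296 = 107.284
Syy = Σy² − (Σy)²/n = 2275.54 − 1968.128 = 307.412
r = Sxy/√(Sxx·Syy) = 107.284/√(11880.858976) = 107.284/108.999353 = 0.984263

0.984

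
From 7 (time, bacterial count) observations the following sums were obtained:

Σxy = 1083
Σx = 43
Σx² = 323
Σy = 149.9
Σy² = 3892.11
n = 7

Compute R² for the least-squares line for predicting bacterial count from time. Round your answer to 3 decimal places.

0.655

Sxx = Σx² − (Σx)²/n = 323 − 264.142857 = 58.857143
Sxy = Σxy − (Σx)(Σy)/n = 1083 − 920.814286 = 162.185714
Syy = Σy² − (Σy)²/n = 3892.11 − 3210.001429 = 682.108571
R² = Sxy²/(Sxx·Syy) = (162.185714)²/(58.857143·682.108571) = 0.655198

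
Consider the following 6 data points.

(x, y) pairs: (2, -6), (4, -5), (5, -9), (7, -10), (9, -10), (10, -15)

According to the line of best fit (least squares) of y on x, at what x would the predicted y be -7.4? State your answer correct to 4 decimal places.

4.4369

n = 6, Σx = 37, Σy = -55, Σxy = -387, Σx² = 275
Sxx = Σx² − (Σx)²/n = 275 − 228.166667 = 46.833333
Sxy = Σxy − (Σx)(Σy)/n = -387 − (-339.166667) = -47.833333
b = Sxy/Sxx = -47.833333/46.833333 = -1.021352
a = ȳ − b·x̄ = -9.166667 − (-1.021352)·6.166667 = -2.868327
Set a + b·x = -7.4: x = (-7.4 − (-2.868327)) / (-1.021352) = 4.436934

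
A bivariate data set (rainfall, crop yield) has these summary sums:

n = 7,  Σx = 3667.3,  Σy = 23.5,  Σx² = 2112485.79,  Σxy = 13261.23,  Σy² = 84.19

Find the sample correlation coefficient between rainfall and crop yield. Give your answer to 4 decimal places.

0.9436

Sxx = Σx² − (Σx)²/n = 2112485.79 − 1921298.47 = 191187.32
Sxy = Σxy − (Σx)(Σy)/n = 13261.23 − 12311.65 = 949.58
Syy = Σy² − (Σy)²/n = 84.19 − 78.892857 = 5.297143
r = Sxy/√(Sxx·Syy) = 949.58/√(1012746.546514) = 949.58/1006.353092 = 0.943585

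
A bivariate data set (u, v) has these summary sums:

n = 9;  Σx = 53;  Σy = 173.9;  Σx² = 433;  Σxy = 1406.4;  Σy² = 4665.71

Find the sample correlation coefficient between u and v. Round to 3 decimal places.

Sxx = Σx² − (Σx)²/n = 433 − 312.111111 = 120.888889
Sxy = Σxy − (Σx)(Σy)/n = 1406.4 − 1024.077778 = 382.322222
Syy = Σy² − (Σy)²/n = 4665.71 − 3360.134444 = 1305.575556
r = Sxy/√(Sxx·Syy) = 382.322222/√(157829.578272) = 382.322222/397.277709 = 0.962355

0.962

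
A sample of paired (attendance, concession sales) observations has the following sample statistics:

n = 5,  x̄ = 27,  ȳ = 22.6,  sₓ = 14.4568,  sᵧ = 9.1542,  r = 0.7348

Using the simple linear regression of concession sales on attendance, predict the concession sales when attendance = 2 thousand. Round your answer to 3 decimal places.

10.968

b = r · sᵧ/sₓ = 0.7348 · 9.1542/14.4568 = 0.465283
a = ȳ − b·x̄ = 22.6 − 0.465283·27 = 10.037354
ŷ(2) = a + b·2 = 10.037354 + 0.465283·2 = 10.967920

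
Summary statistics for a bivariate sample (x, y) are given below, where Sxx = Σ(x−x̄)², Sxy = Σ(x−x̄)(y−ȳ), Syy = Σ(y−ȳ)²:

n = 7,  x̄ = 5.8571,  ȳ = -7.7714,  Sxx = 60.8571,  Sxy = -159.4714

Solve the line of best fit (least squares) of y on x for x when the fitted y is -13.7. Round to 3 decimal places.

b = Sxy/Sxx = -159.4714/60.8571 = -2.620424
a = ȳ − b·x̄ = -7.7714 − (-2.620424)·5.8571 = 7.576685
Set a + b·x = -13.7: x = (-13.7 − 7.576685) / (-2.620424) = 8.119558

8.120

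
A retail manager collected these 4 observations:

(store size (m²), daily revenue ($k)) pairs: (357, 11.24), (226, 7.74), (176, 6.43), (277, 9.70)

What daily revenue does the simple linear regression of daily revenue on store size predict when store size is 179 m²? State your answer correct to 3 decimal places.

n = 4, Σx = 1036, Σy = 35.11, Σxy = 9580.5, Σx² = 286230
Sxx = Σx² − (Σx)²/n = 286230 − 268324 = 17906
Sxy = Σxy − (Σx)(Σy)/n = 9580.5 − 9093.49 = 487.01
b = Sxy/Sxx = 487.01/17906 = 0.027198
a = ȳ − b·x̄ = 8.7775 − 0.027198·259 = 1.733180
ŷ(179) = a + b·179 = 1.733180 + 0.027198·179 = 6.601648

6.602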